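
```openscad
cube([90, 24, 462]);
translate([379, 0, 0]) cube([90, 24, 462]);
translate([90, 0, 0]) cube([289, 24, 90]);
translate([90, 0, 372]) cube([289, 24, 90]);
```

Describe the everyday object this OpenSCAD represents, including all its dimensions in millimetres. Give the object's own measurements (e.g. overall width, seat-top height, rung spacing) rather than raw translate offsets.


A rectangular picture frame lying in the x–z plane (depth along y). The opening is 289 mm wide (x) by 282 mm tall (z), surrounded by a border 90 mm wide on all four sides. The frame is 24 mm deep and is made of two full-height vertical stiles with two horizontal rails fitted between them.


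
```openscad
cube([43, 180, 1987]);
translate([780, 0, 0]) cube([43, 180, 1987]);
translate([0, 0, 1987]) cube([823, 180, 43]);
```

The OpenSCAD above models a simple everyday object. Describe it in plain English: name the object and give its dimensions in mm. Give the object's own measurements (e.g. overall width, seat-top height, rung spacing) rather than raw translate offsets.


A door frame. The clear opening is 737 mm wide and 1987 mm high. Two 43 mm wide jambs, 180 mm deep, stand either side of the opening from the floor to the top of the opening. A 43 mm thick head sits across the top of both jambs, spanning the full outside width of the frame.


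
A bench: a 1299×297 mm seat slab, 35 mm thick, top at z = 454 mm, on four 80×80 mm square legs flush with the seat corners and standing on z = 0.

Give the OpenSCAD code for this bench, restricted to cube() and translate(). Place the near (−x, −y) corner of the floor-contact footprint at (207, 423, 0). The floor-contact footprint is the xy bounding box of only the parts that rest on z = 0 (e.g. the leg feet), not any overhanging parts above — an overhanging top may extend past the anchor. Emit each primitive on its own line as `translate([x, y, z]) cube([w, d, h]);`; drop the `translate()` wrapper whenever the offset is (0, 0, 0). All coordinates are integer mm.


translate([207, 423, 419]) cube([1299, 297, 35]);
translate([207, 423, 0]) cube([80, 80, 419]);
translate([207, 640, 0]) cube([80, 80, 419]);
translate([1426, 423, 0]) cube([80, 80, 419]);
translate([1426, 640, 0]) cube([80, 80, 419]);


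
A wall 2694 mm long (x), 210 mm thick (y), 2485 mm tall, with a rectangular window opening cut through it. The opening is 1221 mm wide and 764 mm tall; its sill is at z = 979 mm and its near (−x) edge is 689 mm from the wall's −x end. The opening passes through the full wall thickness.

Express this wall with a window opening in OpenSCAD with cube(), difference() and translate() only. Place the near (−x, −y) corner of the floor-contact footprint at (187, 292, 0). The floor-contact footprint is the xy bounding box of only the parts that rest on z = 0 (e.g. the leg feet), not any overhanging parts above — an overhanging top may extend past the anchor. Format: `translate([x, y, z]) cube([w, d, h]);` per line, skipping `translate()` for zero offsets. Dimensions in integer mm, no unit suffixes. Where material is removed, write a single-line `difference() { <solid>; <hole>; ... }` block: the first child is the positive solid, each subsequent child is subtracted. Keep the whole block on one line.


difference() { translate([187, 292, 0]) cube([2694, 210, 2485]); translate([876, 292, 979]) cube([1221, 210, 764]); }


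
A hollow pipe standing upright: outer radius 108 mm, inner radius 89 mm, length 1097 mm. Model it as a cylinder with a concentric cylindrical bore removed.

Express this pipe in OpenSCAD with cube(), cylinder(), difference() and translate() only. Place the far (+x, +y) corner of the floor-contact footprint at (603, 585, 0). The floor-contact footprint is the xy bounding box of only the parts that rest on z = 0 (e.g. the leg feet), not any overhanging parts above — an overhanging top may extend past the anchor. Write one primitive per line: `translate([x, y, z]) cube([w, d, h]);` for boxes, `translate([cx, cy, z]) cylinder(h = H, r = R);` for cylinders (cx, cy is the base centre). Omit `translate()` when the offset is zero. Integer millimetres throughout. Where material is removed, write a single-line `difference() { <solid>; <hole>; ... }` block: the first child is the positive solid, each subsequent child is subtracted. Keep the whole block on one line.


difference() { translate([495, 477, 0]) cylinder(h = 1097, r = 108); translate([495, 477, 0]) cylinder(h = 1097, r = 89); }


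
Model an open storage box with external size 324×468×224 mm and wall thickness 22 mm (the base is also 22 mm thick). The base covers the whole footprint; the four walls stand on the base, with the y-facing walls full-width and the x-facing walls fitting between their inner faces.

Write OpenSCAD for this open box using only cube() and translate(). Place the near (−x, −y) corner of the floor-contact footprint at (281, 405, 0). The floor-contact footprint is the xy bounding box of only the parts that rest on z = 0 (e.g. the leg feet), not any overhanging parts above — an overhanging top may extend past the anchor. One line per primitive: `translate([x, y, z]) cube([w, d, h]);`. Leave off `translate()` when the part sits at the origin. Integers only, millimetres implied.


translate([281, 405, 0]) cube([324, 468, 22]);
translate([281, 405, 22]) cube([324, 22, 202]);
translate([281, 851, 22]) cube([324, 22, 202]);
translate([281, 427, 22]) cube([22, 424, 202]);
translate([583, 427, 22]) cube([22, 424, 202]);


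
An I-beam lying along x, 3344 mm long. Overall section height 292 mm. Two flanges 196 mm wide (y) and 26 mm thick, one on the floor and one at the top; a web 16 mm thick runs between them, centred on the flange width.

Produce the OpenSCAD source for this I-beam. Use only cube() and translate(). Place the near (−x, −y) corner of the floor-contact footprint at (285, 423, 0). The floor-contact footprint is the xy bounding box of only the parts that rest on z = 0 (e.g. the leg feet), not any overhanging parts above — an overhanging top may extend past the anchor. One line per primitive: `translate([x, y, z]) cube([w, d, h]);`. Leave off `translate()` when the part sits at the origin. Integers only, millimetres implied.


translate([285, 423, 0]) cube([3344, 196, 26]);
translate([285, 513, 26]) cube([3344, 16, 240]);
translate([285, 423, 266]) cube([3344, 196, 26]);


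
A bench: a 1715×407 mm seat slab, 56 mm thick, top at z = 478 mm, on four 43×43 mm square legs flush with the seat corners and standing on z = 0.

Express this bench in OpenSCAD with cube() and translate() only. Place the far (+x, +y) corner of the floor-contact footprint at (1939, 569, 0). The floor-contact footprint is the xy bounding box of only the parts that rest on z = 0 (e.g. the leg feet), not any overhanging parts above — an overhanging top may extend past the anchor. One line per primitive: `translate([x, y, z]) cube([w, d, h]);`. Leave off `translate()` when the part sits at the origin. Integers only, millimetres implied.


translate([224, 162, 422]) cube([1715, 407, 56]);
translate([224, 162, 0]) cube([43, 43, 422]);
translate([224, 526, 0]) cube([43, 43, 422]);
translate([1896, 162, 0]) cube([43, 43, 422]);
translate([1896, 526, 0]) cube([43, 43, 422]);


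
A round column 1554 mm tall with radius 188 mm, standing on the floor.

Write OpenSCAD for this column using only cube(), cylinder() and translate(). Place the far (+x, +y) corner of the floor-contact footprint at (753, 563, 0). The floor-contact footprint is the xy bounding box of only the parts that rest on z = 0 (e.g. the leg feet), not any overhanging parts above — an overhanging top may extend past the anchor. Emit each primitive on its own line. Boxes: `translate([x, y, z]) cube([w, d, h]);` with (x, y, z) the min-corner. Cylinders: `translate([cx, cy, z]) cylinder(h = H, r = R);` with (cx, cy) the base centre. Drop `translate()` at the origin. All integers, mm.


translate([565, 375, 0]) cylinder(h = 1554, r = 188);


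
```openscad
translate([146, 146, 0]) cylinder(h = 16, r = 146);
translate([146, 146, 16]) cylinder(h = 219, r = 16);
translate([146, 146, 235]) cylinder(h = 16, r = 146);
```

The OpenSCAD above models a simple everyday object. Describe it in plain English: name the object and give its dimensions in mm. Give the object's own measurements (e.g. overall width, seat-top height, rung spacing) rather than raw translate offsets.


A spool: two coaxial disc flanges of radius 146 mm and thickness 16 mm, joined by a core cylinder of radius 16 mm and height 219 mm. The lower flange rests on z = 0 and the three cylinders share a vertical axis.


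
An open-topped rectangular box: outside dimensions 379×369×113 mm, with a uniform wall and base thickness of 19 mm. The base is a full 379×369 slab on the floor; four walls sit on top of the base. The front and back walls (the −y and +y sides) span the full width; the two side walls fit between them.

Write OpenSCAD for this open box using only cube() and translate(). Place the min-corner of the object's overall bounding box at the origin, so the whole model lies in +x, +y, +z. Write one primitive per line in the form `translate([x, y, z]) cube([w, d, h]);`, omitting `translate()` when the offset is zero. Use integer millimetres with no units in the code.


cube([379, 369, 19]);
translate([0, 0, 19]) cube([379, 19, 94]);
translate([0, 350, 19]) cube([379, 19, 94]);
translate([0, 19, 19]) cube([19, 331, 94]);
translate([360, 19, 19]) cube([19, 331, 94]);


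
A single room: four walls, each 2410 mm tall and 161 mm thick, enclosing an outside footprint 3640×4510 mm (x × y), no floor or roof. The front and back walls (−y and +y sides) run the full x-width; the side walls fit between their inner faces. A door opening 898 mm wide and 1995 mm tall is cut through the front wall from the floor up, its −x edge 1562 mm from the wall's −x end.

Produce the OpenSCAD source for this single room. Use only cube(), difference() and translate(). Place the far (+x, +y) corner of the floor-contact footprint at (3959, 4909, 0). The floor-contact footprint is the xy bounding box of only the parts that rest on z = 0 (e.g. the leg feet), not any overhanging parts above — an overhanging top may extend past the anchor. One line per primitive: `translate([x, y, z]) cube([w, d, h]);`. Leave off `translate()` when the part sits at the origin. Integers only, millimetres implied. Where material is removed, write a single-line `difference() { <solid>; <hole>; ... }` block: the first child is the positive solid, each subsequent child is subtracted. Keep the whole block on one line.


difference() { translate([319, 399, 0]) cube([3640, 161, 2410]); translate([1881, 399, 0]) cube([898, 161, 1995]); }
translate([319, 4748, 0]) cube([3640, 161, 2410]);
translate([319, 560, 0]) cube([161, 4188, 2410]);
translate([3798, 560, 0]) cube([161, 4188, 2410]);


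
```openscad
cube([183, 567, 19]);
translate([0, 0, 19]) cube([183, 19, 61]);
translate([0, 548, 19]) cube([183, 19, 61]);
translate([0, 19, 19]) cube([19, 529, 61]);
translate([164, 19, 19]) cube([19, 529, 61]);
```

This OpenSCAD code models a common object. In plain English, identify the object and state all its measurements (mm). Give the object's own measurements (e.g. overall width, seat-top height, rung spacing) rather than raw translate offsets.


An open-topped rectangular box: outside dimensions 183×567×80 mm, with a uniform wall and base thickness of 19 mm. The base is a full 183×567 slab on the floor; four walls sit on top of the base. The front and back walls (the −y and +y sides) span the full width; the two side walls fit between them.


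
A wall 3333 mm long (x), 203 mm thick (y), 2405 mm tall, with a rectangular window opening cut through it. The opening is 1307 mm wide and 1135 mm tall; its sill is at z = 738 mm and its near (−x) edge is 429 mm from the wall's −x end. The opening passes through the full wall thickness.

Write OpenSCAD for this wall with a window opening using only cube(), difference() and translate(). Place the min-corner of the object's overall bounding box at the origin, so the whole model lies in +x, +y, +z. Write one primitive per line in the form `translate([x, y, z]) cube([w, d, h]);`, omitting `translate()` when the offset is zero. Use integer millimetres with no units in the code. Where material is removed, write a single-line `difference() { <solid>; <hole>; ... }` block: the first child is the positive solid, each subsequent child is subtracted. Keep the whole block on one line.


difference() { cube([3333, 203, 2405]); translate([429, 0, 738]) cube([1307, 203, 1135]); }


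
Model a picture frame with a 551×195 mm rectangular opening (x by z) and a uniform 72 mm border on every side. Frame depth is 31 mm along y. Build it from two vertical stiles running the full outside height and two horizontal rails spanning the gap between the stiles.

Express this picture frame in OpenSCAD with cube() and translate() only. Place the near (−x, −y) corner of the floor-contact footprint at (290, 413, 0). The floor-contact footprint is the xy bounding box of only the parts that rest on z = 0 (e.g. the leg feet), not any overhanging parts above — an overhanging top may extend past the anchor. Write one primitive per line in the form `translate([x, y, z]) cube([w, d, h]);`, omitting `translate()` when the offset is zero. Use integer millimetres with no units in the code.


translate([290, 413, 0]) cube([72, 31, 339]);
translate([913, 413, 0]) cube([72, 31, 339]);
translate([362, 413, 0]) cube([551, 31, 72]);
translate([362, 413, 267]) cube([551, 31, 72]);


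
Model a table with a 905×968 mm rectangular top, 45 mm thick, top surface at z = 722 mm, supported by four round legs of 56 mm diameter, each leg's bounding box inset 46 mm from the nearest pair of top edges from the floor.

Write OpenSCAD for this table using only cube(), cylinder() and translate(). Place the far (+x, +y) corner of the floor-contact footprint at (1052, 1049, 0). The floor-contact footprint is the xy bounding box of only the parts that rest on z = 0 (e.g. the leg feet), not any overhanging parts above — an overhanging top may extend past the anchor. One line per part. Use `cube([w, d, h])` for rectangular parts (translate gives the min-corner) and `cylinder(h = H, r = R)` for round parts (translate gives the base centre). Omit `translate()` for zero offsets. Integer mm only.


translate([193, 127, 677]) cube([905, 968, 45]);
translate([267, 201, 0]) cylinder(h = 677, r = 28);
translate([1024, 201, 0]) cylinder(h = 677, r = 28);
translate([267, 1021, 0]) cylinder(h = 677, r = 28);
translate([1024, 1021, 0]) cylinder(h = 677, r = 28);


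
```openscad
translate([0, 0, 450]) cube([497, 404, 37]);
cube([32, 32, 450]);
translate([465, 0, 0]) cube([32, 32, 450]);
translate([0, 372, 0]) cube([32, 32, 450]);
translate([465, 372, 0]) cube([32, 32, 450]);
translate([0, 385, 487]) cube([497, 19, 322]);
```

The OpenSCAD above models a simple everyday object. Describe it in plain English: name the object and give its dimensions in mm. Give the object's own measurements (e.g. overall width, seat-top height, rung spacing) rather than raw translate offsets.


A chair. The seat is a 497×404×37 mm slab with its top at z = 487 mm, on four 32×32 mm corner legs (flush with the seat edges, standing on z = 0). A flat backrest 19 mm thick, 322 mm tall, spans the full seat width and rises from the seat top along its +y edge, rear face flush with the rear of the seat.


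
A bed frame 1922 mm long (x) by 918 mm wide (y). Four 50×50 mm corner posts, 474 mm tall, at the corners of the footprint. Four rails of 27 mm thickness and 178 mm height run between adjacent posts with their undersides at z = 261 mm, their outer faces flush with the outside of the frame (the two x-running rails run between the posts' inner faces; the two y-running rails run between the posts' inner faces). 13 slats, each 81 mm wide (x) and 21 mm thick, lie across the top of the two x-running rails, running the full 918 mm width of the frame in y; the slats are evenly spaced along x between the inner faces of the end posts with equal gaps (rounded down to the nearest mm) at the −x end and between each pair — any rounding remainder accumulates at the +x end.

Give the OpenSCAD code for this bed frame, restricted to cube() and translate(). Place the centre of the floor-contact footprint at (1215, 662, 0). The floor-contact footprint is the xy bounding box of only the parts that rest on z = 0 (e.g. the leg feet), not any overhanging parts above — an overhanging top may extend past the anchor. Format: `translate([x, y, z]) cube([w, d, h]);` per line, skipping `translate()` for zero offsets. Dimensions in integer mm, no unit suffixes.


translate([254, 203, 0]) cube([50, 50, 474]);
translate([254, 1071, 0]) cube([50, 50, 474]);
translate([2126, 203, 0]) cube([50, 50, 474]);
translate([2126, 1071, 0]) cube([50, 50, 474]);
translate([304, 203, 261]) cube([1822, 27, 178]);
translate([304, 1094, 261]) cube([1822, 27, 178]);
translate([254, 253, 261]) cube([27, 818, 178]);
translate([2149, 253, 261]) cube([27, 818, 178]);
translate([358, 203, 439]) cube([81, 918, 21]);
translate([493, 203, 439]) cube([81, 918, 21]);
translate([628, 203, 439]) cube([81, 918, 21]);
translate([763, 203, 439]) cube([81, 918, 21]);
translate([898, 203, 439]) cube([81, 918, 21]);
translate([1033, 203, 439]) cube([81, 918, 21]);
translate([1168, 203, 439]) cube([81, 918, 21]);
translate([1303, 203, 439]) cube([81, 918, 21]);
translate([1438, 203, 439]) cube([81, 918, 21]);
translate([1573, 203, 439]) cube([81, 918, 21]);
translate([1708, 203, 439]) cube([81, 918, 21]);
translate([1843, 203, 439]) cube([81, 918, 21]);
translate([1978, 203, 439]) cube([81, 918, 21]);


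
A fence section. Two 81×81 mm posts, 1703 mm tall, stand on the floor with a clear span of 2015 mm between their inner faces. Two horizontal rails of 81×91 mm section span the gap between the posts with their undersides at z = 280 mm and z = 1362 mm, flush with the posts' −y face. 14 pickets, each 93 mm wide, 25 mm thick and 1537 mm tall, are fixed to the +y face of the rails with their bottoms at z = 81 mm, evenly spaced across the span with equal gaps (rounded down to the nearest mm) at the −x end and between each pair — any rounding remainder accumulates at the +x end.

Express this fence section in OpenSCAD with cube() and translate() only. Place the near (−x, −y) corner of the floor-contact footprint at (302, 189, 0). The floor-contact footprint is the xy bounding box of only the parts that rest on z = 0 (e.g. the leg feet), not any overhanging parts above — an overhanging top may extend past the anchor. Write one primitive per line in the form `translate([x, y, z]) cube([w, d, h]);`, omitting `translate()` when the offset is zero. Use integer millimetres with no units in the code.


translate([302, 189, 0]) cube([81, 81, 1703]);
translate([2398, 189, 0]) cube([81, 81, 1703]);
translate([383, 189, 280]) cube([2015, 81, 91]);
translate([383, 189, 1362]) cube([2015, 81, 91]);
translate([430, 270, 81]) cube([93, 25, 1537]);
translate([570, 270, 81]) cube([93, 25, 1537]);
translate([710, 270, 81]) cube([93, 25, 1537]);
translate([850, 270, 81]) cube([93, 25, 1537]);
translate([990, 270, 81]) cube([93, 25, 1537]);
translate([1130, 270, 81]) cube([93, 25, 1537]);
translate([1270, 270, 81]) cube([93, 25, 1537]);
translate([1410, 270, 81]) cube([93, 25, 1537]);
translate([1550, 270, 81]) cube([93, 25, 1537]);
translate([1690, 270, 81]) cube([93, 25, 1537]);
translate([1830, 270, 81]) cube([93, 25, 1537]);
translate([1970, 270, 81]) cube([93, 25, 1537]);
translate([2110, 270, 81]) cube([93, 25, 1537]);
translate([2250, 270, 81]) cube([93, 25, 1537]);


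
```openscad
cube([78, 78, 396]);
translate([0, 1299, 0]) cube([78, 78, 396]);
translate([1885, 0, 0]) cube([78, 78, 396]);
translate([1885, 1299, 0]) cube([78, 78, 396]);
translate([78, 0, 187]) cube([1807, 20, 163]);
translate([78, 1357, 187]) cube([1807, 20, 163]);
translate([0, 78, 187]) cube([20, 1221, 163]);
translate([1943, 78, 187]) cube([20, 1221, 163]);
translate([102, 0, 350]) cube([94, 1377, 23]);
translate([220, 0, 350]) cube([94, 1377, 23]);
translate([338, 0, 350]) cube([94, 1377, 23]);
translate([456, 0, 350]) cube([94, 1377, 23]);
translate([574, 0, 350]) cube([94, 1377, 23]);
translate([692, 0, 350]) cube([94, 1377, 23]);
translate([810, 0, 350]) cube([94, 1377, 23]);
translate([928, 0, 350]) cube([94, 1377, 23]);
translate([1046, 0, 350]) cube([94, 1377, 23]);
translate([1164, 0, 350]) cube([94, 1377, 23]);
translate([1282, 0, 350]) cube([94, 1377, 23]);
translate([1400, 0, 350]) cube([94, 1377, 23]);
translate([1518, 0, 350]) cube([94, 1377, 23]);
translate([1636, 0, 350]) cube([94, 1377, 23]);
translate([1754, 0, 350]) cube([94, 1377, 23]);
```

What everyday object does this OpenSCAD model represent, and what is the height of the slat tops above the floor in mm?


A bed frame. The slat-top height is 373 mm.

Four posts, four rails, and a row of slats — a bed frame. Slats sit on the rails at z = 187 + 163 = 350; with slat thickness 23, the top is 373 mm.


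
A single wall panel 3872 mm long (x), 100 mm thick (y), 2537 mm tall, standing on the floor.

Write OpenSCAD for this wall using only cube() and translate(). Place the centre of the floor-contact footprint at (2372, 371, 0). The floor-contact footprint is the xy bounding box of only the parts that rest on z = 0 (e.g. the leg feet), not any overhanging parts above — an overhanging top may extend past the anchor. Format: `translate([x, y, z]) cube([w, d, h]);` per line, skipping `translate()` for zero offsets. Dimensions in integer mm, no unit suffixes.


translate([436, 321, 0]) cube([3872, 100, 2537]);


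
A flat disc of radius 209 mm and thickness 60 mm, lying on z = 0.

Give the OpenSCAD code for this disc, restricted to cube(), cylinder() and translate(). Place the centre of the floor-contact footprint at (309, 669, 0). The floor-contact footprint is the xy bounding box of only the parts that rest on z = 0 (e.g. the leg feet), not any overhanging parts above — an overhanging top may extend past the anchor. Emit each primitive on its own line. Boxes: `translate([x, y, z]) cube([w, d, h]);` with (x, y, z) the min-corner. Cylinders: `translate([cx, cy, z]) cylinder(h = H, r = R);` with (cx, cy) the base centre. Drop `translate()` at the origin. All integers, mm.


translate([309, 669, 0]) cylinder(h = 60, r = 209);


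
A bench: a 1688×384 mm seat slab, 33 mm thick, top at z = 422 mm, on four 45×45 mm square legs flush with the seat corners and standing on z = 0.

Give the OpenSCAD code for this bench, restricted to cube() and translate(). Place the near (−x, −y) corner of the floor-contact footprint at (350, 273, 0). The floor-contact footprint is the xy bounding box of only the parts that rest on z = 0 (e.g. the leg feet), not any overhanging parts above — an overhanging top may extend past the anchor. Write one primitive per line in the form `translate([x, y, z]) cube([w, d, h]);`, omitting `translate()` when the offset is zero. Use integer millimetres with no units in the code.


translate([350, 273, 389]) cube([1688, 384, 33]);
translate([350, 273, 0]) cube([45, 45, 389]);
translate([350, 612, 0]) cube([45, 45, 389]);
translate([1993, 273, 0]) cube([45, 45, 389]);
translate([1993, 612, 0]) cube([45, 45, 389]);


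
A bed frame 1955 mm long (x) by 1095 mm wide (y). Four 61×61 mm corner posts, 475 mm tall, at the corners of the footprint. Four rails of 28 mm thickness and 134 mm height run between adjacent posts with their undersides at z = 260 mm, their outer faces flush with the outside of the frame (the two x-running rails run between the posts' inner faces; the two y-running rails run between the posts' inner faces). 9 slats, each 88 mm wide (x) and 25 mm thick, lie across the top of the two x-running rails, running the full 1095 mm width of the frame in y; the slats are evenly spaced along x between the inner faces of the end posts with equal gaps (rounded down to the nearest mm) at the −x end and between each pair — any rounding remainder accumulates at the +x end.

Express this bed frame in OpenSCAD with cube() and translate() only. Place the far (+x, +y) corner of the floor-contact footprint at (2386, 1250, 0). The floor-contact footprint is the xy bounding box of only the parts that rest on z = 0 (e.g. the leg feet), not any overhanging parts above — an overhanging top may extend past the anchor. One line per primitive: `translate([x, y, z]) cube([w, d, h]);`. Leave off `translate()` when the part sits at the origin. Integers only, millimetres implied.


translate([431, 155, 0]) cube([61, 61, 475]);
translate([431, 1189, 0]) cube([61, 61, 475]);
translate([2325, 155, 0]) cube([61, 61, 475]);
translate([2325, 1189, 0]) cube([61, 61, 475]);
translate([492, 155, 260]) cube([1833, 28, 134]);
translate([492, 1222, 260]) cube([1833, 28, 134]);
translate([431, 216, 260]) cube([28, 973, 134]);
translate([2358, 216, 260]) cube([28, 973, 134]);
translate([596, 155, 394]) cube([88, 1095, 25]);
translate([788, 155, 394]) cube([88, 1095, 25]);
translate([980, 155, 394]) cube([88, 1095, 25]);
translate([1172, 155, 394]) cube([88, 1095, 25]);
translate([1364, 155, 394]) cube([88, 1095, 25]);
translate([1556, 155, 394]) cube([88, 1095, 25]);
translate([1748, 155, 394]) cube([88, 1095, 25]);
translate([1940, 155, 394]) cube([88, 1095, 25]);
translate([2132, 155, 394]) cube([88, 1095, 25]);


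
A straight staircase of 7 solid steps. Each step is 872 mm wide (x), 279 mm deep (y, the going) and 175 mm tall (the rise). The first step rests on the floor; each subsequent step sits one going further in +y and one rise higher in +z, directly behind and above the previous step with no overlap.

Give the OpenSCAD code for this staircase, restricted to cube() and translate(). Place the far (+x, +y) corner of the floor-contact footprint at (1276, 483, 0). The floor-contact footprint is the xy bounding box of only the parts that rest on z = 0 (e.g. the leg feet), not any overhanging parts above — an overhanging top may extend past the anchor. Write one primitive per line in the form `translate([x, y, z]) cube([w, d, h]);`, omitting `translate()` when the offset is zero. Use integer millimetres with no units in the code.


translate([404, 204, 0]) cube([872, 279, 175]);
translate([404, 483, 175]) cube([872, 279, 175]);
translate([404, 762, 350]) cube([872, 279, 175]);
translate([404, 1041, 525]) cube([872, 279, 175]);
translate([404, 1320, 700]) cube([872, 279, 175]);
translate([404, 1599, 875]) cube([872, 279, 175]);
translate([404, 1878, 1050]) cube([872, 279, 175]);


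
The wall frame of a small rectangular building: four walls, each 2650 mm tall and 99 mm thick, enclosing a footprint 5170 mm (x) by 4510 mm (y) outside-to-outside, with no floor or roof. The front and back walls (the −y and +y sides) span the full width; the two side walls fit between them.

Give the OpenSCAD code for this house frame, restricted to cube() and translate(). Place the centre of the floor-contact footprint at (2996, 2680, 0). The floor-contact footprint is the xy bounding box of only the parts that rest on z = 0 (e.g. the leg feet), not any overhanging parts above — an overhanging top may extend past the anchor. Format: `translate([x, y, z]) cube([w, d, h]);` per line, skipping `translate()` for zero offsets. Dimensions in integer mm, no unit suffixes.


translate([411, 425, 0]) cube([5170, 99, 2650]);
translate([411, 4836, 0]) cube([5170, 99, 2650]);
translate([411, 524, 0]) cube([99, 4312, 2650]);
translate([5482, 524, 0]) cube([99, 4312, 2650]);


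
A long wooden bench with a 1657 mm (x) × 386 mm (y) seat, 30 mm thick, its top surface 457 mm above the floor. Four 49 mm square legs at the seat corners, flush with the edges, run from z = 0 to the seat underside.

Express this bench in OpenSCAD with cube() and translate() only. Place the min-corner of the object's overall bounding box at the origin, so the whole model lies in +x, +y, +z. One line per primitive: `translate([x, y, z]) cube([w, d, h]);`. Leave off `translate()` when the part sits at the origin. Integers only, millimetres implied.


// leg_h = 457 − 30 = 427
translate([0, 0, 427]) cube([1657, 386, 30]);
cube([49, 49, 427]);
translate([0, 337, 0]) cube([49, 49, 427]);
translate([1608, 0, 0]) cube([49, 49, 427]);
translate([1608, 337, 0]) cube([49, 49, 427]);


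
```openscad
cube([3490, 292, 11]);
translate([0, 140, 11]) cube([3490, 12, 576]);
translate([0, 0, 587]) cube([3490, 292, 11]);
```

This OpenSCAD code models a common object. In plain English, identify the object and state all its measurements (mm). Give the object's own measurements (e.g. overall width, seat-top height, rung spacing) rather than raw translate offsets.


An I-beam lying along x, 3490 mm long. Overall section height 598 mm. Two flanges 292 mm wide (y) and 11 mm thick, one on the floor and one at the top; a web 12 mm thick runs between them, centred on the flange width.


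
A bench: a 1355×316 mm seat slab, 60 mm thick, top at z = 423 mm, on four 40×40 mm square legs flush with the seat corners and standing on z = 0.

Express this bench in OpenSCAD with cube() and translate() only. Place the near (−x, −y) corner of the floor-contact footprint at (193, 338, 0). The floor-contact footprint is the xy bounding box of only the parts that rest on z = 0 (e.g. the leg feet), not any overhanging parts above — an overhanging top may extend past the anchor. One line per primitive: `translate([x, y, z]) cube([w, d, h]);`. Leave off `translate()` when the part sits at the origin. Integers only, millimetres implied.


translate([193, 338, 363]) cube([1355, 316, 60]);
translate([193, 338, 0]) cube([40, 40, 363]);
translate([193, 614, 0]) cube([40, 40, 363]);
translate([1508, 338, 0]) cube([40, 40, 363]);
translate([1508, 614, 0]) cube([40, 40, 363]);


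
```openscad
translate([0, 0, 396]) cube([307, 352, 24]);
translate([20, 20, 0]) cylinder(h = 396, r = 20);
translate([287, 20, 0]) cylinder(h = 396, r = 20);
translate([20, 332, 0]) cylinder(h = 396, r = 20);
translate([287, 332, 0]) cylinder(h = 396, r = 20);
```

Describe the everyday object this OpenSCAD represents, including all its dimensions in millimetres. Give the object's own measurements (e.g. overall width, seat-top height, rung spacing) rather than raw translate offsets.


A four-legged stool. The seat is a 307×352×24 mm slab whose top surface is at z = 420 mm; four round legs, each 40 mm in diameter, run from the floor (z = 0) to the underside of the seat, each leg's axis is inset half a diameter from the nearest pair of seat edges (so the leg's bounding box is flush with the corner).


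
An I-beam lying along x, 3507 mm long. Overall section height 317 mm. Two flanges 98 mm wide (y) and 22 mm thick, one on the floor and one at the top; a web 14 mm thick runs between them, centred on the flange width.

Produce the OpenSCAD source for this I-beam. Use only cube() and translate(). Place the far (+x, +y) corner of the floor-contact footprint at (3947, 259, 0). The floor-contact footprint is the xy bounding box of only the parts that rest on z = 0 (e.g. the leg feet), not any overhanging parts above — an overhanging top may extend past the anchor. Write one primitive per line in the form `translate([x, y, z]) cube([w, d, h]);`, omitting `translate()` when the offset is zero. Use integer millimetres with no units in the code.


translate([440, 161, 0]) cube([3507, 98, 22]);
translate([440, 203, 22]) cube([3507, 14, 273]);
translate([440, 161, 295]) cube([3507, 98, 22]);


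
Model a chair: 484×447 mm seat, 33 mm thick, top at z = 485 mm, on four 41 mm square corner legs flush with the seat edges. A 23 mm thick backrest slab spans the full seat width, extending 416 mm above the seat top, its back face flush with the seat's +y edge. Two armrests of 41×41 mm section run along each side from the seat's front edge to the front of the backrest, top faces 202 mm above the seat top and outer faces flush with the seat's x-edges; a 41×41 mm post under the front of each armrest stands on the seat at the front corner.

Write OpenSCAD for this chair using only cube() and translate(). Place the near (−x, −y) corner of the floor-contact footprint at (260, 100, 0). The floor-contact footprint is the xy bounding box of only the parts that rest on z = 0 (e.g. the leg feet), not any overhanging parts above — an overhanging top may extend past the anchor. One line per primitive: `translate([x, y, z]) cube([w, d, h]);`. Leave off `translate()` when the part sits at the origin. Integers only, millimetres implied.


translate([260, 100, 452]) cube([484, 447, 33]);
translate([260, 100, 0]) cube([41, 41, 452]);
translate([703, 100, 0]) cube([41, 41, 452]);
translate([260, 506, 0]) cube([41, 41, 452]);
translate([703, 506, 0]) cube([41, 41, 452]);
translate([260, 524, 485]) cube([484, 23, 416]);
translate([260, 100, 646]) cube([41, 424, 41]);
translate([703, 100, 646]) cube([41, 424, 41]);
translate([260, 100, 485]) cube([41, 41, 161]);
translate([703, 100, 485]) cube([41, 41, 161]);


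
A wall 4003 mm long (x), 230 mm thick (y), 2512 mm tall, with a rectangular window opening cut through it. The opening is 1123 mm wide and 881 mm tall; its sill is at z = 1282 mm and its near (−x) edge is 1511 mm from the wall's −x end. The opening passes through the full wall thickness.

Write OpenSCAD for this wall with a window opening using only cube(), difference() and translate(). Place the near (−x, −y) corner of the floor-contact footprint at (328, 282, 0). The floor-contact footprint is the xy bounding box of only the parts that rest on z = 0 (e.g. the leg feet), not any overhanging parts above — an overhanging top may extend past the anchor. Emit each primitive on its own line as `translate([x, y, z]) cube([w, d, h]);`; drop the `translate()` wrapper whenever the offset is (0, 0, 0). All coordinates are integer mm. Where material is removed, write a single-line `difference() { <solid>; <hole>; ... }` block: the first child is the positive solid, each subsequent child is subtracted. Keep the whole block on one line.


difference() { translate([328, 282, 0]) cube([4003, 230, 2512]); translate([1839, 282, 1282]) cube([1123, 230, 881]); }


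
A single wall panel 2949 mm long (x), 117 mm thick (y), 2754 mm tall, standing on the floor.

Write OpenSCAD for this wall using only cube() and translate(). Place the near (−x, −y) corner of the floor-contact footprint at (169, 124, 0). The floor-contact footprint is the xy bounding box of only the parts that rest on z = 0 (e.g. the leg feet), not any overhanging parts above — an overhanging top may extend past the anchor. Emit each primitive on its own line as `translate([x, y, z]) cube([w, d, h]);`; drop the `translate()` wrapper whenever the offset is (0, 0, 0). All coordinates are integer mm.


translate([169, 124, 0]) cube([2949, 117, 2754]);


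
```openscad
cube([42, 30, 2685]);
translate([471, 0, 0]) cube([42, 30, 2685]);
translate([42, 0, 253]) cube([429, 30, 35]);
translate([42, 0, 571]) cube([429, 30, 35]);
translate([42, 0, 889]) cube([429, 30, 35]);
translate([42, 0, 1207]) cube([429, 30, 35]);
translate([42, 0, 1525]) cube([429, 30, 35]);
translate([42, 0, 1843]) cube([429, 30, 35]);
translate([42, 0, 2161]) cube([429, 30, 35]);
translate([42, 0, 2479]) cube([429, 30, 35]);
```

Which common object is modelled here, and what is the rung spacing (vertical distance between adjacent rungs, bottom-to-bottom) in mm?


A ladder. The rung spacing is 318 mm.

Two tall 42×30 posts with 8 short bars between them — a ladder. Adjacent rungs sit at z = 253 and z = 571, so the spacing is 571 − 253 = 318 mm.


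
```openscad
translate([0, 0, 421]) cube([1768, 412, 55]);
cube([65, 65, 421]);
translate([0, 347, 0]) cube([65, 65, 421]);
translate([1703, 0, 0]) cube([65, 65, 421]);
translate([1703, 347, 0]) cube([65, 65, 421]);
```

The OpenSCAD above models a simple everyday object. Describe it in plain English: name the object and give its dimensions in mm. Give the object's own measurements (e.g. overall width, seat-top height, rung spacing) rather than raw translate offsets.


A bench: a 1768×412 mm seat slab, 55 mm thick, top at z = 476 mm, on four 65×65 mm square legs flush with the seat corners and standing on z = 0.


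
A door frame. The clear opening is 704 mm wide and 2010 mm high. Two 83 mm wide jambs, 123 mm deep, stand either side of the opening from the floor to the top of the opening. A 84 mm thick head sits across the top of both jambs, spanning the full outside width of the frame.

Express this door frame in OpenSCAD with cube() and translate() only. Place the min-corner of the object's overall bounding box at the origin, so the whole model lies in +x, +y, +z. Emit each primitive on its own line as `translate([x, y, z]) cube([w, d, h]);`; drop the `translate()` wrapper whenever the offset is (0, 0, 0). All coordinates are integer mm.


cube([83, 123, 2010]);
translate([787, 0, 0]) cube([83, 123, 2010]);
translate([0, 0, 2010]) cube([870, 123, 84]);


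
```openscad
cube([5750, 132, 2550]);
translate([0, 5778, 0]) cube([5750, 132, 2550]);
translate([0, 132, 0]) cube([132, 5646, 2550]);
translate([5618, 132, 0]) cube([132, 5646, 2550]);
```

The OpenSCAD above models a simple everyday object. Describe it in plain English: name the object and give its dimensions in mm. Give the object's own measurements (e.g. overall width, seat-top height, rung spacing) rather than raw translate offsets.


The wall frame of a small rectangular building: four walls, each 2550 mm tall and 132 mm thick, enclosing a footprint 5750 mm (x) by 5910 mm (y) outside-to-outside, with no floor or roof. The front and back walls (the −y and +y sides) span the full width; the two side walls fit between them.


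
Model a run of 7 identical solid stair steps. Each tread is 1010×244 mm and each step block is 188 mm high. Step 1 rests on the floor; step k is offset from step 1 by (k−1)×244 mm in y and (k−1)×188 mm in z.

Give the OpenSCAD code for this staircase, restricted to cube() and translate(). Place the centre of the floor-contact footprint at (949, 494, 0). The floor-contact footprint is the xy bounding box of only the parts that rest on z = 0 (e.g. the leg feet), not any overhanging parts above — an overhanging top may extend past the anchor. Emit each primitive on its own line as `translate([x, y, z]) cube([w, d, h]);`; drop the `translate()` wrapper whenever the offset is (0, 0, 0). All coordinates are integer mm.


translate([444, 372, 0]) cube([1010, 244, 188]);
translate([444, 616, 188]) cube([1010, 244, 188]);
translate([444, 860, 376]) cube([1010, 244, 188]);
translate([444, 1104, 564]) cube([1010, 244, 188]);
translate([444, 1348, 752]) cube([1010, 244, 188]);
translate([444, 1592, 940]) cube([1010, 244, 188]);
translate([444, 1836, 1128]) cube([1010, 244, 188]);


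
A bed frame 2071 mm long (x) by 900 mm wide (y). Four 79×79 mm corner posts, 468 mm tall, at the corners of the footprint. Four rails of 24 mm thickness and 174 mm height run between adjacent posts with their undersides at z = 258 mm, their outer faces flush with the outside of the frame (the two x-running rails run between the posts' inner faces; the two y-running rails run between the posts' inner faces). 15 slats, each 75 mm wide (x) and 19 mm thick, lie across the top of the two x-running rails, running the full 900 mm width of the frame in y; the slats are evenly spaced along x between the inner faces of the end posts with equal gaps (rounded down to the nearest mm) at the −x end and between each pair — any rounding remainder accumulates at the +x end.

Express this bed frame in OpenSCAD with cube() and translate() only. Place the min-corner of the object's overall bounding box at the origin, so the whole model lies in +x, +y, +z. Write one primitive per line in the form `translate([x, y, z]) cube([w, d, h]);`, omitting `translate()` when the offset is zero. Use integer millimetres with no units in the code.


cube([79, 79, 468]);
translate([0, 821, 0]) cube([79, 79, 468]);
translate([1992, 0, 0]) cube([79, 79, 468]);
translate([1992, 821, 0]) cube([79, 79, 468]);
translate([79, 0, 258]) cube([1913, 24, 174]);
translate([79, 876, 258]) cube([1913, 24, 174]);
translate([0, 79, 258]) cube([24, 742, 174]);
translate([2047, 79, 258]) cube([24, 742, 174]);
translate([128, 0, 432]) cube([75, 900, 19]);
translate([252, 0, 432]) cube([75, 900, 19]);
translate([376, 0, 432]) cube([75, 900, 19]);
translate([500, 0, 432]) cube([75, 900, 19]);
translate([624, 0, 432]) cube([75, 900, 19]);
translate([748, 0, 432]) cube([75, 900, 19]);
translate([872, 0, 432]) cube([75, 900, 19]);
translate([996, 0, 432]) cube([75, 900, 19]);
translate([1120, 0, 432]) cube([75, 900, 19]);
translate([1244, 0, 432]) cube([75, 900, 19]);
translate([1368, 0, 432]) cube([75, 900, 19]);
translate([1492, 0, 432]) cube([75, 900, 19]);
translate([1616, 0, 432]) cube([75, 900, 19]);
translate([1740, 0, 432]) cube([75, 900, 19]);
translate([1864, 0, 432]) cube([75, 900, 19]);
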